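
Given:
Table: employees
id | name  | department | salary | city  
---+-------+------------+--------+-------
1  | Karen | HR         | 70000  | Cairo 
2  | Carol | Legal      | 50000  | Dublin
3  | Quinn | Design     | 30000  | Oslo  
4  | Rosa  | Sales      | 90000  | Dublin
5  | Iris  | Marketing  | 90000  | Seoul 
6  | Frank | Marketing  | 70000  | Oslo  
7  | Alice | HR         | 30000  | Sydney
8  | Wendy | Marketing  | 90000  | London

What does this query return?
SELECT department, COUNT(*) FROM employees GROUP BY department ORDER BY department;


Assigning each row to its department group:
  Karen -> HR
  Carol -> Legal
  Quinn -> Design
  Rosa -> Sales
  Iris -> Marketing
  Frank -> Marketing
  Alice -> HR
  Wendy -> Marketing


5 groups:
Design, 1
HR, 2
Legal, 1
Marketing, 3
Sales, 1


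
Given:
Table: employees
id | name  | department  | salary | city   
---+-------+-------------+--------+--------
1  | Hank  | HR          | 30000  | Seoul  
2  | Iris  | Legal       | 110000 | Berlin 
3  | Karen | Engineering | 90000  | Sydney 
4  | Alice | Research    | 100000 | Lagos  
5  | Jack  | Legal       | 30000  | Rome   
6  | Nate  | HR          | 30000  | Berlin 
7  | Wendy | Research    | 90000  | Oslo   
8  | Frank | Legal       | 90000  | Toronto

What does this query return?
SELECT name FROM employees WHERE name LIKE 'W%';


LIKE 'W%' matches names starting with 'W'
Matching: 1

1 rows:
Wendy


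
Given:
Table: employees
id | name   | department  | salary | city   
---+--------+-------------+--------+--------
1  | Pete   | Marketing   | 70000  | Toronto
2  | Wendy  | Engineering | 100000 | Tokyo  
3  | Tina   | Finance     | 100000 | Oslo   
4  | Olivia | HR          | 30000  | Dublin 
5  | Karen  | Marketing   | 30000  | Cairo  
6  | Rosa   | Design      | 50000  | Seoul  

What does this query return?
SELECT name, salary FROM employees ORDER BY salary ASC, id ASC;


Sorting by salary ASC, then id ASC for ties

6 rows:
Olivia, 30000
Karen, 30000
Rosa, 50000
Pete, 70000
Wendy, 100000
Tina, 100000


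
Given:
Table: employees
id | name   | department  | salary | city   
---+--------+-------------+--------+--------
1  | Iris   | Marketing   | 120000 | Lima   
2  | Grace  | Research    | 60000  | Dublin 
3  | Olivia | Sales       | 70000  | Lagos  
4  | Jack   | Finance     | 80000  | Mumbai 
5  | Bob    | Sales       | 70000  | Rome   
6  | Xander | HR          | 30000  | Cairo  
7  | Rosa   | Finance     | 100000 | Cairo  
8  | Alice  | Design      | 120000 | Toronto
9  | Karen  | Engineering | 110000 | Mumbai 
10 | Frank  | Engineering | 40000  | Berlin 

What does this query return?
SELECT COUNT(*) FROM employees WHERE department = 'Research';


Counting rows where department = 'Research'
  Grace -> MATCH


1


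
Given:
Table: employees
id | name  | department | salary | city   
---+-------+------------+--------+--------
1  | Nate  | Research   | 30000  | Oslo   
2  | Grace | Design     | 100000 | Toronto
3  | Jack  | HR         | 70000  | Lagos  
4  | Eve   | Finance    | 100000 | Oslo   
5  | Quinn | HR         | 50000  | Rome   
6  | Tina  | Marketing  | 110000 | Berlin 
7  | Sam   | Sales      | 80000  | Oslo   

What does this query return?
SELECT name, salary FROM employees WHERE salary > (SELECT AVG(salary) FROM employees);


Subquery: AVG(salary) = 77142.86
Filtering: salary > 77142.86
  Grace (100000) -> MATCH
  Eve (100000) -> MATCH
  Tina (110000) -> MATCH
  Sam (80000) -> MATCH


4 rows:
Grace, 100000
Eve, 100000
Tina, 110000
Sam, 80000


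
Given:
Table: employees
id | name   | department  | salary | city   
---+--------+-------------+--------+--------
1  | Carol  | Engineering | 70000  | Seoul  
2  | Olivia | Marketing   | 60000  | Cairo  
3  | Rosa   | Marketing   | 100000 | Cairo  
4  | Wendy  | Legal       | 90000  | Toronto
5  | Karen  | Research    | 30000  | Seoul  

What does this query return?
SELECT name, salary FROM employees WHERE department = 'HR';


Filtering: department = 'HR'
Matching rows: 0

Empty result set (0 rows)


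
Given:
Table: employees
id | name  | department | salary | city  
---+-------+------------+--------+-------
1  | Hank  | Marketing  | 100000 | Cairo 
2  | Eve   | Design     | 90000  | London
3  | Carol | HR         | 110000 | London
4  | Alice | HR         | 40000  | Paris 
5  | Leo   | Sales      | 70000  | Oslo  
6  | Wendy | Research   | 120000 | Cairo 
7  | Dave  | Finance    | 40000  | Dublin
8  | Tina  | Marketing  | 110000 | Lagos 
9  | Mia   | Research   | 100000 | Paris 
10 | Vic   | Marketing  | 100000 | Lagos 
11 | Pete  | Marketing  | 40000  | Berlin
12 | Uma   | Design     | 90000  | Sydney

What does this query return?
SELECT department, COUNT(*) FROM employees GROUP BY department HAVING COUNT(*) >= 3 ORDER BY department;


Groups with count >= 3:
  Marketing: 4 -> PASS
  Design: 2 -> filtered out
  Finance: 1 -> filtered out
  HR: 2 -> filtered out
  Research: 2 -> filtered out
  Sales: 1 -> filtered out


1 groups:
Marketing, 4


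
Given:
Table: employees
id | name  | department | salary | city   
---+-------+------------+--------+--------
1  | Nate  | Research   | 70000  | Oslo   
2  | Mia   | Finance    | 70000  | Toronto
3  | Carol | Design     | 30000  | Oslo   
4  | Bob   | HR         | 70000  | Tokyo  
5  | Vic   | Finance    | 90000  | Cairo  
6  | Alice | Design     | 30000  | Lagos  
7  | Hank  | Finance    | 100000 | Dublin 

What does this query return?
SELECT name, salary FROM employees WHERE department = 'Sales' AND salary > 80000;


Filtering: department = 'Sales' AND salary > 80000
Matching: 0 rows

Empty result set (0 rows)


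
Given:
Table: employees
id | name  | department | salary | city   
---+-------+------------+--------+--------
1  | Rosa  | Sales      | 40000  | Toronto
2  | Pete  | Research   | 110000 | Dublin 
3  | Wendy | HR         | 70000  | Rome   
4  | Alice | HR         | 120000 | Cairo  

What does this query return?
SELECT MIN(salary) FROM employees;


Salaries: 40000, 110000, 70000, 120000
MIN = 40000

40000


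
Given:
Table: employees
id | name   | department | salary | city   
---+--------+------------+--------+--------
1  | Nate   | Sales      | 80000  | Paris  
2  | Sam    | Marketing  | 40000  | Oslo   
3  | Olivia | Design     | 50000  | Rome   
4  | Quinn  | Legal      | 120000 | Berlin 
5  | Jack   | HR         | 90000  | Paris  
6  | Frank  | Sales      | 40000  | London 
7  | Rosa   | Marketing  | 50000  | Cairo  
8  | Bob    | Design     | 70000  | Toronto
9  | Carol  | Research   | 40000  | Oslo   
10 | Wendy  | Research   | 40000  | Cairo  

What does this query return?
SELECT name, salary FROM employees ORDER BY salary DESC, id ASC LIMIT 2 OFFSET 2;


Sort by salary DESC (id ASC tiebreak), then skip 2 and take 2
Rows 3 through 4

2 rows:
Nate, 80000
Bob, 70000


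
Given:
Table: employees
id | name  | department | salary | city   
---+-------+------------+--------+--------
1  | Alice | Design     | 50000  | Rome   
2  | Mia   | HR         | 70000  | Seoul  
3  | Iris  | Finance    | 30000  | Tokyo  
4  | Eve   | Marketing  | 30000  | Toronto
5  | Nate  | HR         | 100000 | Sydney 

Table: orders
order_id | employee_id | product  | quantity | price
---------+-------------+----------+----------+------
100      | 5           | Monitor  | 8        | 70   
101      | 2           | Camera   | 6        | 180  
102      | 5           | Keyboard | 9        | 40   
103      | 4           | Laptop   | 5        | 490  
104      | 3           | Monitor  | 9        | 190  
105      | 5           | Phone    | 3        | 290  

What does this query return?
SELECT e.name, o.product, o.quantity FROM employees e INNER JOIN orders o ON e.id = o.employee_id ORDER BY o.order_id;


Joining employees.id = orders.employee_id:
  employee Nate (id=5) -> order Monitor
  employee Mia (id=2) -> order Camera
  employee Nate (id=5) -> order Keyboard
  employee Eve (id=4) -> order Laptop
  employee Iris (id=3) -> order Monitor
  employee Nate (id=5) -> order Phone


6 rows:
Nate, Monitor, 8
Mia, Camera, 6
Nate, Keyboard, 9
Eve, Laptop, 5
Iris, Monitor, 9
Nate, Phone, 3


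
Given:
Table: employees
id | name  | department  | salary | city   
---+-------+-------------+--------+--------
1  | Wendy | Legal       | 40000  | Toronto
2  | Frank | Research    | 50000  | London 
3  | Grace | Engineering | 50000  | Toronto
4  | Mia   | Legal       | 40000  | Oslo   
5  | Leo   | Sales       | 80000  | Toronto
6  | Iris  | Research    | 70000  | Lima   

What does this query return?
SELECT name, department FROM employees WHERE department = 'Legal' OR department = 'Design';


Filtering: department = 'Legal' OR 'Design'
Matching: 2 rows

2 rows:
Wendy, Legal
Mia, Legal


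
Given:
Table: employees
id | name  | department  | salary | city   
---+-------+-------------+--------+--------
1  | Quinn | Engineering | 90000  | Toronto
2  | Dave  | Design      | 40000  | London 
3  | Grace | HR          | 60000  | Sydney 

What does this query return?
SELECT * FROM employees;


SELECT * returns all 3 rows with all columns

3 rows:
1, Quinn, Engineering, 90000, Toronto
2, Dave, Design, 40000, London
3, Grace, HR, 60000, Sydney


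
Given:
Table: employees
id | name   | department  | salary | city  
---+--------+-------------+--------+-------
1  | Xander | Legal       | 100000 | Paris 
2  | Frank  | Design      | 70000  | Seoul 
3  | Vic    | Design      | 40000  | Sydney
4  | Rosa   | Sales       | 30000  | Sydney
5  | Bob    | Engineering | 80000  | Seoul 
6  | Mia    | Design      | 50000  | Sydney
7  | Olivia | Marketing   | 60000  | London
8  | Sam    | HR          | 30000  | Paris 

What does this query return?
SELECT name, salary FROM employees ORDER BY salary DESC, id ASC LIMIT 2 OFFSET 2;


Sort by salary DESC (id ASC tiebreak), then skip 2 and take 2
Rows 3 through 4

2 rows:
Frank, 70000
Olivia, 60000


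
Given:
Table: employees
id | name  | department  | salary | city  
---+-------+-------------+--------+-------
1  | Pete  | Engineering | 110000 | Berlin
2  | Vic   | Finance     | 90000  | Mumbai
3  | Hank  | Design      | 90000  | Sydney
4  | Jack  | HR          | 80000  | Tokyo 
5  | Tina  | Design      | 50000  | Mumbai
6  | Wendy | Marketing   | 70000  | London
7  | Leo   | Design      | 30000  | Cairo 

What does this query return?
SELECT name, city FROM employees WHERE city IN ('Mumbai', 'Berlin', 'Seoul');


Filtering: city IN ('Mumbai', 'Berlin', 'Seoul')
Matching: 3 rows

3 rows:
Pete, Berlin
Vic, Mumbai
Tina, Mumbai


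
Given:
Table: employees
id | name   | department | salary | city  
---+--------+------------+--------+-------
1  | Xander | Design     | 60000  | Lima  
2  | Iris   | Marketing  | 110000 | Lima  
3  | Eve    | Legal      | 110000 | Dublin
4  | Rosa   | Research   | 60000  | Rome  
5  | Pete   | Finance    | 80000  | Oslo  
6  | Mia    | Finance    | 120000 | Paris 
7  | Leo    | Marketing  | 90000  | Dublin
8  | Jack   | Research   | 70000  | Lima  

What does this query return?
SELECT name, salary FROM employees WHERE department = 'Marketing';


Filtering: department = 'Marketing'
Matching rows: 2

2 rows:
Iris, 110000
Leo, 90000


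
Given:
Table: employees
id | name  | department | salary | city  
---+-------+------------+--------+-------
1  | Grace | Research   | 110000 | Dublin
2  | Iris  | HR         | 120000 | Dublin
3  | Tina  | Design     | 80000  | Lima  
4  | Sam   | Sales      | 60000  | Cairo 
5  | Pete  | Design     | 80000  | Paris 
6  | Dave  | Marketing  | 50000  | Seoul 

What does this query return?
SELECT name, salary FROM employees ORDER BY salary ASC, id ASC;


Sorting by salary ASC, then id ASC for ties

6 rows:
Dave, 50000
Sam, 60000
Tina, 80000
Pete, 80000
Grace, 110000
Iris, 120000


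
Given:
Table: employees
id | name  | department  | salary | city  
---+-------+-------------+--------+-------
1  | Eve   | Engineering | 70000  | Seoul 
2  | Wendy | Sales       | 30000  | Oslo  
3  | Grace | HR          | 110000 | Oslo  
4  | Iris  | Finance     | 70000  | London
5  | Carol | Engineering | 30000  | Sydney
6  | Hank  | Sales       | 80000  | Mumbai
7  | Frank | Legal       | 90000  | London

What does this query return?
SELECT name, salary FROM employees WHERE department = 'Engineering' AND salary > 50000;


Filtering: department = 'Engineering' AND salary > 50000
Matching: 1 rows

1 rows:
Eve, 70000


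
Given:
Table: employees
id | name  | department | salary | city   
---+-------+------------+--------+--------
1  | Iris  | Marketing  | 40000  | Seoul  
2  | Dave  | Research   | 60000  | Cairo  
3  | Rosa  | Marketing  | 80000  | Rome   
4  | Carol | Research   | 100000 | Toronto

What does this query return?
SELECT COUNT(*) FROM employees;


COUNT(*) counts all rows

4


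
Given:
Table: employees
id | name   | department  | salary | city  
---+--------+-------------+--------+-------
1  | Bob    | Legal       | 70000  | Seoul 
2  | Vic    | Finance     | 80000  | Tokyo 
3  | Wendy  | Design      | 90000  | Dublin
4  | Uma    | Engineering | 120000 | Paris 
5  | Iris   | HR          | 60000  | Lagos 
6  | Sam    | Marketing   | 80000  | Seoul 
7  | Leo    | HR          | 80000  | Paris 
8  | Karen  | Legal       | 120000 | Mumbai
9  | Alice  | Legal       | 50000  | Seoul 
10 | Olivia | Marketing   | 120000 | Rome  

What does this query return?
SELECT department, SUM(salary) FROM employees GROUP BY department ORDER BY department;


Summing salary within each department:
  Design: 90000 = 90000
  Engineering: 120000 = 120000
  Finance: 80000 = 80000
  HR: 60000 + 80000 = 140000
  Legal: 70000 + 120000 + 50000 = 240000
  Marketing: 80000 + 120000 = 200000


6 groups:
Design, 90000
Engineering, 120000
Finance, 80000
HR, 140000
Legal, 240000
Marketing, 200000


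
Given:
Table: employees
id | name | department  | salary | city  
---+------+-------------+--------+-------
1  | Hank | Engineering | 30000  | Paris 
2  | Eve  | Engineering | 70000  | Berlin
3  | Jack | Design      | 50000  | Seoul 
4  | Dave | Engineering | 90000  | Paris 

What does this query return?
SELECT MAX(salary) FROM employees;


Salaries: 30000, 70000, 50000, 90000
MAX = 90000

90000


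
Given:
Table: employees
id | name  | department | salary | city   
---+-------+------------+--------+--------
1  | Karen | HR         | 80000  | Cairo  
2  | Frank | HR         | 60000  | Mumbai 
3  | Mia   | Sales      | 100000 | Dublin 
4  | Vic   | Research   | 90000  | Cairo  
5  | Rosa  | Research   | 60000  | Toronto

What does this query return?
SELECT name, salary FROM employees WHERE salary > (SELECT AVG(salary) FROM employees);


Subquery: AVG(salary) = 78000.0
Filtering: salary > 78000.0
  Karen (80000) -> MATCH
  Mia (100000) -> MATCH
  Vic (90000) -> MATCH


3 rows:
Karen, 80000
Mia, 100000
Vic, 90000


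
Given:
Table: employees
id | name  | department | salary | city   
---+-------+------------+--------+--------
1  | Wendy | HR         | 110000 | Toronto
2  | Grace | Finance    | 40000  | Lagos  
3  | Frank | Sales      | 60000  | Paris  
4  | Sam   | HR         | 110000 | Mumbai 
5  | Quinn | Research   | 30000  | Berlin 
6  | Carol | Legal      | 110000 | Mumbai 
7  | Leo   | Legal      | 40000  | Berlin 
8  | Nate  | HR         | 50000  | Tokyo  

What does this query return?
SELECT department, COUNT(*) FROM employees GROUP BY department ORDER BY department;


Assigning each row to its department group:
  Wendy -> HR
  Grace -> Finance
  Frank -> Sales
  Sam -> HR
  Quinn -> Research
  Carol -> Legal
  Leo -> Legal
  Nate -> HR


5 groups:
Finance, 1
HR, 3
Legal, 2
Research, 1
Sales, 1


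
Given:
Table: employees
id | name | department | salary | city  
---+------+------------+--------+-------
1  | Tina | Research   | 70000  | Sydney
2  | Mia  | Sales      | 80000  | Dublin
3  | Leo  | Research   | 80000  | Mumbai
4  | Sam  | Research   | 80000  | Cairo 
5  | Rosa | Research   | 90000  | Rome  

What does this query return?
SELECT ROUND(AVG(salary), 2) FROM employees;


SUM(salary) = 400000
COUNT = 5
ROUND(AVG, 2) = ROUND(400000 / 5, 2) = 80000.0

80000.0


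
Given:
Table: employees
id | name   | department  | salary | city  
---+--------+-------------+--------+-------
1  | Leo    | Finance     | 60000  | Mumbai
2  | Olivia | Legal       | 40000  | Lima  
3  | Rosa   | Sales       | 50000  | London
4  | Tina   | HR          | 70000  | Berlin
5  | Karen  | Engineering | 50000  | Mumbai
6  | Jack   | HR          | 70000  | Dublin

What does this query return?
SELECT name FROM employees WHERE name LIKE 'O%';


LIKE 'O%' matches names starting with 'O'
Matching: 1

1 rows:
Olivia


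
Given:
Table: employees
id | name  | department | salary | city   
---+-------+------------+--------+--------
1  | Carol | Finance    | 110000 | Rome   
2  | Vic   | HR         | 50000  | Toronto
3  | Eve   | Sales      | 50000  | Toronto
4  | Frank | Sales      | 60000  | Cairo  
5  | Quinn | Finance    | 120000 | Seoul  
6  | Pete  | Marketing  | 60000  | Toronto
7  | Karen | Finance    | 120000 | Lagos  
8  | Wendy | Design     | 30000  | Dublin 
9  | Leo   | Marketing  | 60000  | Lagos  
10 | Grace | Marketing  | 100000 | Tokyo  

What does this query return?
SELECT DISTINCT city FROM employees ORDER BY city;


All 'city' values (row order): Rome, Toronto, Toronto, Cairo, Seoul, Toronto, Lagos, Dublin, Lagos, Tokyo
Removing duplicates leaves 7 unique value(s).

7 values:
Cairo
Dublin
Lagos
Rome
Seoul
Tokyo
Toronto


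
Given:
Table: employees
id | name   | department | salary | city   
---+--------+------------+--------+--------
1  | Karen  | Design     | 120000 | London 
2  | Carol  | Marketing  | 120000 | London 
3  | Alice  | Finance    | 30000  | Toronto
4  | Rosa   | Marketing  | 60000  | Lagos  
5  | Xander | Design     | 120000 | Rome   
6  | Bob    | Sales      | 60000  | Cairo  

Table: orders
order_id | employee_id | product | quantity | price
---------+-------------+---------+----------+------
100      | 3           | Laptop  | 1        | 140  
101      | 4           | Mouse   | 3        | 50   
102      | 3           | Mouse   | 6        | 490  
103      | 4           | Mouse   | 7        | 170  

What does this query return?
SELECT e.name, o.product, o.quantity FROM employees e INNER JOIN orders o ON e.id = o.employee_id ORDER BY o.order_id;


Joining employees.id = orders.employee_id:
  employee Alice (id=3) -> order Laptop
  employee Rosa (id=4) -> order Mouse
  employee Alice (id=3) -> order Mouse
  employee Rosa (id=4) -> order Mouse


4 rows:
Alice, Laptop, 1
Rosa, Mouse, 3
Alice, Mouse, 6
Rosa, Mouse, 7


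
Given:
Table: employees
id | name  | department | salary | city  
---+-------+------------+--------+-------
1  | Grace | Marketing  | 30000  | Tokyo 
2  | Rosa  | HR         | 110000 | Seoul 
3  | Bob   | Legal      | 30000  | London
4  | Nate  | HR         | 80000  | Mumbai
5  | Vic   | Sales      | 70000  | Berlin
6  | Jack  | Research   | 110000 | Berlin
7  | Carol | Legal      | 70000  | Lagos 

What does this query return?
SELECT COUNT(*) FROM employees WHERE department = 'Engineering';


Counting rows where department = 'Engineering'


0


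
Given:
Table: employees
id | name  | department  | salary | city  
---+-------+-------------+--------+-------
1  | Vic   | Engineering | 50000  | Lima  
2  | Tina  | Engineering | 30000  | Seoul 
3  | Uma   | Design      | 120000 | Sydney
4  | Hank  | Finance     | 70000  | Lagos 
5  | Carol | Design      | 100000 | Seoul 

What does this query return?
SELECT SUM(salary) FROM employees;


SUM(salary) = 50000 + 30000 + 120000 + 70000 + 100000 = 370000

370000


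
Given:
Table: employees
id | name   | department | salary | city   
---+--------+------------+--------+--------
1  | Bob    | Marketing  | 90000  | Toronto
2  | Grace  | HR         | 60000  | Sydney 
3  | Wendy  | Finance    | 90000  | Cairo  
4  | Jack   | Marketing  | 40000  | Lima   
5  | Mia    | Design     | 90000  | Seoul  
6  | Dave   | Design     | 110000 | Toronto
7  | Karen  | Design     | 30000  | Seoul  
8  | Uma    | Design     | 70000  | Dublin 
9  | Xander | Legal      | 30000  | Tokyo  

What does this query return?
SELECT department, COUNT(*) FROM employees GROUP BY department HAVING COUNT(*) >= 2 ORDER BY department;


Groups with count >= 2:
  Design: 4 -> PASS
  Marketing: 2 -> PASS
  Finance: 1 -> filtered out
  HR: 1 -> filtered out
  Legal: 1 -> filtered out


2 groups:
Design, 4
Marketing, 2


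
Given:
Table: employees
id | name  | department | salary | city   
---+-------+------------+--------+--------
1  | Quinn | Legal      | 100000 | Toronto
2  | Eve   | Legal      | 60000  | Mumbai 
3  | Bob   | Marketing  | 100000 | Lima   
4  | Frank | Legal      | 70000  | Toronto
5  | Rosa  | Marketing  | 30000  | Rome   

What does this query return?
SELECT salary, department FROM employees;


Projecting columns: salary, department

5 rows:
100000, Legal
60000, Legal
100000, Marketing
70000, Legal
30000, Marketing


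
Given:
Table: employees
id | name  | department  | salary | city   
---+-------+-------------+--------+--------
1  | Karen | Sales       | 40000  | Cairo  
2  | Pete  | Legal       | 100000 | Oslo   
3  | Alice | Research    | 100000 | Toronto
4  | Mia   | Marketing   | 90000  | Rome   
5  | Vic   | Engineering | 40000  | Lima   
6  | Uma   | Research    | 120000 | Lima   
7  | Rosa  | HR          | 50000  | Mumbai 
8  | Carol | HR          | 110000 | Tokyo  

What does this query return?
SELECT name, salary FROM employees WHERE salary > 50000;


Filtering: salary > 50000
Matching: 5 rows

5 rows:
Pete, 100000
Alice, 100000
Mia, 90000
Uma, 120000
Carol, 110000


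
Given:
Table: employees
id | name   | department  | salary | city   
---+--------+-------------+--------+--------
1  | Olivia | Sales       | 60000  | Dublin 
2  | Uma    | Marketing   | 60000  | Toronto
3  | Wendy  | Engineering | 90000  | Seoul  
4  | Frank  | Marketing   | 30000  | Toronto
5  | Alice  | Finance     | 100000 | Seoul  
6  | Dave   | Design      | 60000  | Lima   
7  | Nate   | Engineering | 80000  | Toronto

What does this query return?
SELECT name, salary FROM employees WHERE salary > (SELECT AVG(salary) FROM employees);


Subquery: AVG(salary) = 68571.43
Filtering: salary > 68571.43
  Wendy (90000) -> MATCH
  Alice (100000) -> MATCH
  Nate (80000) -> MATCH


3 rows:
Wendy, 90000
Alice, 100000
Nate, 80000


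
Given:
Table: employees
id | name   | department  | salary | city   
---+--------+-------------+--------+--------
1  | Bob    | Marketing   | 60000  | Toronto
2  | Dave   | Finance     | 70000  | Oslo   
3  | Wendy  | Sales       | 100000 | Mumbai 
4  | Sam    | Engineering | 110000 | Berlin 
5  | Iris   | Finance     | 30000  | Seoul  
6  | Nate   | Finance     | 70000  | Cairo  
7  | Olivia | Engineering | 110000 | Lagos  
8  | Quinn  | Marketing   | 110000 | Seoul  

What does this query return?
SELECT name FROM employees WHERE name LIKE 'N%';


LIKE 'N%' matches names starting with 'N'
Matching: 1

1 rows:
Nate


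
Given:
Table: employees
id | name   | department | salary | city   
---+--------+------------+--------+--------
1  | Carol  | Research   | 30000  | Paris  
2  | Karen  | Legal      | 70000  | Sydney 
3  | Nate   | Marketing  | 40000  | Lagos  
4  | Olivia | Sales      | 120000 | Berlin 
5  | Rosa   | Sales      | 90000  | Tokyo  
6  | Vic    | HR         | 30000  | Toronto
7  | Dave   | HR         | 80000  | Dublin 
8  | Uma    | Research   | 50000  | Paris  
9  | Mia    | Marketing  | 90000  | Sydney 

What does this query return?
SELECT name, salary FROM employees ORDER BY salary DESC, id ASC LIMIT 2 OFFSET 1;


Sort by salary DESC (id ASC tiebreak), then skip 1 and take 2
Rows 2 through 3

2 rows:
Rosa, 90000
Mia, 90000


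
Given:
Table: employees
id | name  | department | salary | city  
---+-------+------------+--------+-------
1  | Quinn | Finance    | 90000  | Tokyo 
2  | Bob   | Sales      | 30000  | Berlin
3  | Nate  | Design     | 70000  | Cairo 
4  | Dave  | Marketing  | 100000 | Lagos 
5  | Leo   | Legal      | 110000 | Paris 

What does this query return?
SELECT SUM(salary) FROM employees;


SUM(salary) = 90000 + 30000 + 70000 + 100000 + 110000 = 400000

400000


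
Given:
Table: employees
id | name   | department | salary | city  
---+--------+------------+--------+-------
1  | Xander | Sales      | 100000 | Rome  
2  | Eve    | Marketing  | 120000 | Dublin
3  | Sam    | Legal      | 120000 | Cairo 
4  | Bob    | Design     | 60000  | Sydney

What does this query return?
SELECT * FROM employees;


SELECT * returns all 4 rows with all columns

4 rows:
1, Xander, Sales, 100000, Rome
2, Eve, Marketing, 120000, Dublin
3, Sam, Legal, 120000, Cairo
4, Bob, Design, 60000, Sydney


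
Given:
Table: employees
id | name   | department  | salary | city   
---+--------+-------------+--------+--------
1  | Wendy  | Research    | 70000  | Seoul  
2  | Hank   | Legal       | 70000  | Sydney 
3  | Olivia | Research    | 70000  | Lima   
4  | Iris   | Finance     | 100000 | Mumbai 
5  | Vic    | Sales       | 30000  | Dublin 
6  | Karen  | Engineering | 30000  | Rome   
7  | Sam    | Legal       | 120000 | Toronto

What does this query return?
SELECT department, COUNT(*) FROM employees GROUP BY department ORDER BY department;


Assigning each row to its department group:
  Wendy -> Research
  Hank -> Legal
  Olivia -> Research
  Iris -> Finance
  Vic -> Sales
  Karen -> Engineering
  Sam -> Legal


5 groups:
Engineering, 1
Finance, 1
Legal, 2
Research, 2
Sales, 1


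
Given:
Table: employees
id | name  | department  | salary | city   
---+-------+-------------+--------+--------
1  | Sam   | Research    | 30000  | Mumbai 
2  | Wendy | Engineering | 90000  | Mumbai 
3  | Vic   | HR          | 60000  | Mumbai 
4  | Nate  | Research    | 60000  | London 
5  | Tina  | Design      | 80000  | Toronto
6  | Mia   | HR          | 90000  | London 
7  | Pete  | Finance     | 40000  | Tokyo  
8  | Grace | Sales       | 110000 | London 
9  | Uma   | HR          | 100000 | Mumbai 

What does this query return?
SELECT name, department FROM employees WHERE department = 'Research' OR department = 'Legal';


Filtering: department = 'Research' OR 'Legal'
Matching: 2 rows

2 rows:
Sam, Research
Nate, Research


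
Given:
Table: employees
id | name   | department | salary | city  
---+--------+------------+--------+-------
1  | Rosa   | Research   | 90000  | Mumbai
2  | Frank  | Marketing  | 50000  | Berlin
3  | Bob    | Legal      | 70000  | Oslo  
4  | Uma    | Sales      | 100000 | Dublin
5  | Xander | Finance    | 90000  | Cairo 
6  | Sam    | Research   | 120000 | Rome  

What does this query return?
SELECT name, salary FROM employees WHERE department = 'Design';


Filtering: department = 'Design'
Matching rows: 0

Empty result set (0 rows)


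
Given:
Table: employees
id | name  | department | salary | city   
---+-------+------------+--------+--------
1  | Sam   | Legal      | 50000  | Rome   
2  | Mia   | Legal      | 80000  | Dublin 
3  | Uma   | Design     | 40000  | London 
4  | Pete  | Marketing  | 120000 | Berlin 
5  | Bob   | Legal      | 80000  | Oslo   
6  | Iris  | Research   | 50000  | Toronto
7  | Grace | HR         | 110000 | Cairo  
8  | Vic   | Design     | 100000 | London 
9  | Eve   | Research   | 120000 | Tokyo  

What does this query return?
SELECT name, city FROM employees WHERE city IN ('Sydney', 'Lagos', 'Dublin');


Filtering: city IN ('Sydney', 'Lagos', 'Dublin')
Matching: 1 rows

1 rows:
Mia, Dublin


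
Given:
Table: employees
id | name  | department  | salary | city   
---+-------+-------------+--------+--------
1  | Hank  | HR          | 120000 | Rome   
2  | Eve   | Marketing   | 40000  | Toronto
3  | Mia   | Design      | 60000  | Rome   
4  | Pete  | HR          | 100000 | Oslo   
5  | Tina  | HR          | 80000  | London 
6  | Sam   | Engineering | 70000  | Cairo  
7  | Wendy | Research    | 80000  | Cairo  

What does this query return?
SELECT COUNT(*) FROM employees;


COUNT(*) counts all rows

7


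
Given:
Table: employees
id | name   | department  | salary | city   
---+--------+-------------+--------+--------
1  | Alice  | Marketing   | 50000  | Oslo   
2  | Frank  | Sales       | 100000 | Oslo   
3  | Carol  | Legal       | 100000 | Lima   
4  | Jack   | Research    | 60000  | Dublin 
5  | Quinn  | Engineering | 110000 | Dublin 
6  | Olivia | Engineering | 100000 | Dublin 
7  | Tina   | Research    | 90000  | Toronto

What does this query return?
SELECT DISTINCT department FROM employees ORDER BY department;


All 'department' values (row order): Marketing, Sales, Legal, Research, Engineering, Engineering, Research
Removing duplicates leaves 5 unique value(s).

5 values:
Engineering
Legal
Marketing
Research
Sales


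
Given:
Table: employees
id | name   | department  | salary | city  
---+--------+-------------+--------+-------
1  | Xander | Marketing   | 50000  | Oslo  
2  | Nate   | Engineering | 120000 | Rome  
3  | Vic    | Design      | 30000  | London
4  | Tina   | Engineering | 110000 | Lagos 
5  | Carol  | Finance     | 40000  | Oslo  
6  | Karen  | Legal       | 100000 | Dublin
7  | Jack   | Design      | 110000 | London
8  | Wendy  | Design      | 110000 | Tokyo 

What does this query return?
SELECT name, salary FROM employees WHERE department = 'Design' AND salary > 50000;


Filtering: department = 'Design' AND salary > 50000
Matching: 2 rows

2 rows:
Jack, 110000
Wendy, 110000


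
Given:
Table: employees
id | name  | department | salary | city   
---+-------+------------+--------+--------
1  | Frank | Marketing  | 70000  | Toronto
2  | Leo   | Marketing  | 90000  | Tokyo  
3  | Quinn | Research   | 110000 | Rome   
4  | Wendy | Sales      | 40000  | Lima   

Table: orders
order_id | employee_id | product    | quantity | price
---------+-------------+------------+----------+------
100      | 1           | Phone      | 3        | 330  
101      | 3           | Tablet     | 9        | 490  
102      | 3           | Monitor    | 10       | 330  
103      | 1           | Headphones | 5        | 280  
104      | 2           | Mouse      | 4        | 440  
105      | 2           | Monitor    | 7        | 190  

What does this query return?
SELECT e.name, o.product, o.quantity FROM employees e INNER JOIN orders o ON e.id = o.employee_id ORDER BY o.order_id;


Joining employees.id = orders.employee_id:
  employee Frank (id=1) -> order Phone
  employee Quinn (id=3) -> order Tablet
  employee Quinn (id=3) -> order Monitor
  employee Frank (id=1) -> order Headphones
  employee Leo (id=2) -> order Mouse
  employee Leo (id=2) -> order Monitor


6 rows:
Frank, Phone, 3
Quinn, Tablet, 9
Quinn, Monitor, 10
Frank, Headphones, 5
Leo, Mouse, 4
Leo, Monitor, 7


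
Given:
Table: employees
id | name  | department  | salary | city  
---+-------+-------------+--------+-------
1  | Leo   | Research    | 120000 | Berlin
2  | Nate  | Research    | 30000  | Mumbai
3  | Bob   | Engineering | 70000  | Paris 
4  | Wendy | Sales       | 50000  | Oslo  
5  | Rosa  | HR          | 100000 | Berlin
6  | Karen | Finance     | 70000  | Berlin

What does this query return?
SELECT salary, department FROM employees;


Projecting columns: salary, department

6 rows:
120000, Research
30000, Research
70000, Engineering
50000, Sales
100000, HR
70000, Finance


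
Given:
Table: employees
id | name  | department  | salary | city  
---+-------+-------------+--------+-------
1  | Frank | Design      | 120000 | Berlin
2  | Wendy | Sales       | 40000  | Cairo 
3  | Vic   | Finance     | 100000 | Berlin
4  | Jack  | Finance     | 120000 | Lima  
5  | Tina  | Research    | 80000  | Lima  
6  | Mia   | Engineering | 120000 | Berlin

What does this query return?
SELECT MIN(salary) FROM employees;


Salaries: 120000, 40000, 100000, 120000, 80000, 120000
MIN = 40000

40000


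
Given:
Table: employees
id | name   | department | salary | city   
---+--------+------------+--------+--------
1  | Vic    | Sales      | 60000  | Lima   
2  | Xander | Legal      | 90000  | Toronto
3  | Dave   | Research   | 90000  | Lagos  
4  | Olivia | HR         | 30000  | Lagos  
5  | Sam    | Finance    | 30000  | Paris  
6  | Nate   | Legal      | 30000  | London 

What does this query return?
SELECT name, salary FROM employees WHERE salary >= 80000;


Filtering: salary >= 80000
Matching: 2 rows

2 rows:
Xander, 90000
Dave, 90000


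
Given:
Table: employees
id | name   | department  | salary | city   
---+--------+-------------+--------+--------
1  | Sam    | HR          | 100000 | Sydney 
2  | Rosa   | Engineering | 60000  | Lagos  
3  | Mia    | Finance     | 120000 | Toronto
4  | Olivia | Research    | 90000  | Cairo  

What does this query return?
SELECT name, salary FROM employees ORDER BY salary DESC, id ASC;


Sorting by salary DESC, then id ASC for ties

4 rows:
Mia, 120000
Sam, 100000
Olivia, 90000
Rosa, 60000


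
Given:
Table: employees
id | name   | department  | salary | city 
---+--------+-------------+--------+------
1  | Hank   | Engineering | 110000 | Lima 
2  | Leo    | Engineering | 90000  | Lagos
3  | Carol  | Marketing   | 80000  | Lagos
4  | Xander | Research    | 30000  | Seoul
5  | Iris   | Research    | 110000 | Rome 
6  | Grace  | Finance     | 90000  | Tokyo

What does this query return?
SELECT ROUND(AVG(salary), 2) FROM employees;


SUM(salary) = 510000
COUNT = 6
ROUND(AVG, 2) = ROUND(510000 / 6, 2) = 85000.0

85000.0


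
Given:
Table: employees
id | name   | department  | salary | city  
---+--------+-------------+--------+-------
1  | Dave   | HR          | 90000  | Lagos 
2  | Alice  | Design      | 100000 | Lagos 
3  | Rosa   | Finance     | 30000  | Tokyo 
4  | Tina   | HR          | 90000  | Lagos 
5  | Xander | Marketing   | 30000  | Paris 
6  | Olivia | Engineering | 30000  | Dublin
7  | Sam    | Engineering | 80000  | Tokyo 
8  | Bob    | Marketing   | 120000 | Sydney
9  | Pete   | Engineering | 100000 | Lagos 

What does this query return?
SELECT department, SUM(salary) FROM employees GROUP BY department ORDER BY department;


Summing salary within each department:
  Design: 100000 = 100000
  Engineering: 30000 + 80000 + 100000 = 210000
  Finance: 30000 = 30000
  HR: 90000 + 90000 = 180000
  Marketing: 30000 + 120000 = 150000


5 groups:
Design, 100000
Engineering, 210000
Finance, 30000
HR, 180000
Marketing, 150000


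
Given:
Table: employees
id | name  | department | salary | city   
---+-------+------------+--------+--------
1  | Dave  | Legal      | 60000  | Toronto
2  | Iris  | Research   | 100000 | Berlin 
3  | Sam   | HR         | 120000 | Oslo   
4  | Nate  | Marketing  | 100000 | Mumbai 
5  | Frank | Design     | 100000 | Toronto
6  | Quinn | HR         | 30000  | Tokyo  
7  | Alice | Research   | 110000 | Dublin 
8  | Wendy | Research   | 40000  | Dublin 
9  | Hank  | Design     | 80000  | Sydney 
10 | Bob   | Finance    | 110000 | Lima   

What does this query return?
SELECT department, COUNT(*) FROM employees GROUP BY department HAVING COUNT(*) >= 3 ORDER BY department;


Groups with count >= 3:
  Research: 3 -> PASS
  Design: 2 -> filtered out
  Finance: 1 -> filtered out
  HR: 2 -> filtered out
  Legal: 1 -> filtered out
  Marketing: 1 -> filtered out


1 groups:
Research, 3


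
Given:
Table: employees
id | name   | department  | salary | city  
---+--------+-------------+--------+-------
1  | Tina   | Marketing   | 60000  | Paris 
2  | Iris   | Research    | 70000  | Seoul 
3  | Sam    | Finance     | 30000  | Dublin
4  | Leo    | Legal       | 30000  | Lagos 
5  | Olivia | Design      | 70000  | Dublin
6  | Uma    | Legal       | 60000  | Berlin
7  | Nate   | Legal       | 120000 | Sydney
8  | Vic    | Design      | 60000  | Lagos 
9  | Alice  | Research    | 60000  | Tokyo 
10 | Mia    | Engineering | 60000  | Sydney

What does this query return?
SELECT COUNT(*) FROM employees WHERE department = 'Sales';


Counting rows where department = 'Sales'


0


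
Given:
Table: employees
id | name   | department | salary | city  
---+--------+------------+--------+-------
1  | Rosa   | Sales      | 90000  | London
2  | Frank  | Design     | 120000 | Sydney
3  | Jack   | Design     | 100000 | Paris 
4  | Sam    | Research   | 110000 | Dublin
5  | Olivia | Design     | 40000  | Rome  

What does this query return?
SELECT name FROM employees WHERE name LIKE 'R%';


LIKE 'R%' matches names starting with 'R'
Matching: 1

1 rows:
Rosa


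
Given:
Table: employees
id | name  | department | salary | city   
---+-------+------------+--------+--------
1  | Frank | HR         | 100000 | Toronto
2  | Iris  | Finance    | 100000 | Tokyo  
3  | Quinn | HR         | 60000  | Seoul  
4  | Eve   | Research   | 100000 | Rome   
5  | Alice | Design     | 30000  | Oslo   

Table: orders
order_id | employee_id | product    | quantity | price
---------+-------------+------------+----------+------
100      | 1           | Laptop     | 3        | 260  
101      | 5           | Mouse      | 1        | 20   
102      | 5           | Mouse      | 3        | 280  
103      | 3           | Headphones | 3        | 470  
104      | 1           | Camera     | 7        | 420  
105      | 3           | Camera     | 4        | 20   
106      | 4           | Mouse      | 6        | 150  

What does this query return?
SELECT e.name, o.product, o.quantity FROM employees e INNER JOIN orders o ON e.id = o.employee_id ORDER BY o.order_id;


Joining employees.id = orders.employee_id:
  employee Frank (id=1) -> order Laptop
  employee Alice (id=5) -> order Mouse
  employee Alice (id=5) -> order Mouse
  employee Quinn (id=3) -> order Headphones
  employee Frank (id=1) -> order Camera
  employee Quinn (id=3) -> order Camera
  employee Eve (id=4) -> order Mouse


7 rows:
Frank, Laptop, 3
Alice, Mouse, 1
Alice, Mouse, 3
Quinn, Headphones, 3
Frank, Camera, 7
Quinn, Camera, 4
Eve, Mouse, 6


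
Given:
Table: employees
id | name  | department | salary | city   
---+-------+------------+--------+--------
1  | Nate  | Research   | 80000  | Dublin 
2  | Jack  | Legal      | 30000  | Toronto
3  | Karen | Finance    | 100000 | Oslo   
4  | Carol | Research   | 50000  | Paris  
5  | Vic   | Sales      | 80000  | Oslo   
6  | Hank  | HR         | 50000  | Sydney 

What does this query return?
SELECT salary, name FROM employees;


Projecting columns: salary, name

6 rows:
80000, Nate
30000, Jack
100000, Karen
50000, Carol
80000, Vic
50000, Hank


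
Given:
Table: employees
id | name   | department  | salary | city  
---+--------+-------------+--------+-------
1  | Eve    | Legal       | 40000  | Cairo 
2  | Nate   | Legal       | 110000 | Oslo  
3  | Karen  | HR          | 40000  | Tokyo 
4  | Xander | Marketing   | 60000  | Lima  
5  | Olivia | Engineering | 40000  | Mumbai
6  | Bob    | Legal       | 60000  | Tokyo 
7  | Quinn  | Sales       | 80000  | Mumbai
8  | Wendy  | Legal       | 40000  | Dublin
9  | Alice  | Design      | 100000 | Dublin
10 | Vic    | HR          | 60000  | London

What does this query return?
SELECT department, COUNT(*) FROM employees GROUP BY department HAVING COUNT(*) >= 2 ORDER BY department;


Groups with count >= 2:
  HR: 2 -> PASS
  Legal: 4 -> PASS
  Design: 1 -> filtered out
  Engineering: 1 -> filtered out
  Marketing: 1 -> filtered out
  Sales: 1 -> filtered out


2 groups:
HR, 2
Legal, 4


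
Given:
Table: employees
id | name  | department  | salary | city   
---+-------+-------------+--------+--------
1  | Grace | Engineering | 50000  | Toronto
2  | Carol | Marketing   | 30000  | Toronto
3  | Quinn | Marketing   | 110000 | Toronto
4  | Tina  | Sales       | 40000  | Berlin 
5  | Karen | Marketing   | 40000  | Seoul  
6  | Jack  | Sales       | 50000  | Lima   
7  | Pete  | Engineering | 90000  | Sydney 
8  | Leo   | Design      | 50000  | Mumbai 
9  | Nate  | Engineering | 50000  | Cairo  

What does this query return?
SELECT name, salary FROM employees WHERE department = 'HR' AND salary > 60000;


Filtering: department = 'HR' AND salary > 60000
Matching: 0 rows

Empty result set (0 rows)


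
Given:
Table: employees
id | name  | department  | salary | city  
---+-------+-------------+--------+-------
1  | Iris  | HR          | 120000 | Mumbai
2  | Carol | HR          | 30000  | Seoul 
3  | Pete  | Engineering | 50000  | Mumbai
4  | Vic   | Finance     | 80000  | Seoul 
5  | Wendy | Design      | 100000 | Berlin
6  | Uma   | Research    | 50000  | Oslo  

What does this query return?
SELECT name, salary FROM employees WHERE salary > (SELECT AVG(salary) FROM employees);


Subquery: AVG(salary) = 71666.67
Filtering: salary > 71666.67
  Iris (120000) -> MATCH
  Vic (80000) -> MATCH
  Wendy (100000) -> MATCH


3 rows:
Iris, 120000
Vic, 80000
Wendy, 100000
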